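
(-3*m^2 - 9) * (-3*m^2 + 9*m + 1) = 9*m^4 - 27*m^3 + 24*m^2 - 81*m - 9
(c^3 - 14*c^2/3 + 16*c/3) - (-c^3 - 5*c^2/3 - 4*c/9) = 2*c^3 - 3*c^2 + 52*c/9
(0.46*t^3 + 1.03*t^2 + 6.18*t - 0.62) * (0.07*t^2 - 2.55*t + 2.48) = 0.0322*t^5 - 1.1009*t^4 - 1.0531*t^3 - 13.248*t^2 + 16.9074*t - 1.5376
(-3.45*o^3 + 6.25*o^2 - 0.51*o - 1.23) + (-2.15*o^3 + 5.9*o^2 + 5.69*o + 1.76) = -5.6*o^3 + 12.15*o^2 + 5.18*o + 0.53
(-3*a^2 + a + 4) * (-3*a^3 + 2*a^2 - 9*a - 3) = 9*a^5 - 9*a^4 + 17*a^3 + 8*a^2 - 39*a - 12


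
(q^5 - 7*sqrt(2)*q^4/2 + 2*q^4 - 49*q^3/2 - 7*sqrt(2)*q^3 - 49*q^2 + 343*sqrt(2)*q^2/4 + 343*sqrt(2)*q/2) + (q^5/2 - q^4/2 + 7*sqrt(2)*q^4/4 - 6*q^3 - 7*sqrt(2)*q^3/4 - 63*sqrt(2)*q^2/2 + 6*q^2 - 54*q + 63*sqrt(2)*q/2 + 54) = 3*q^5/2 - 7*sqrt(2)*q^4/4 + 3*q^4/2 - 61*q^3/2 - 35*sqrt(2)*q^3/4 - 43*q^2 + 217*sqrt(2)*q^2/4 - 54*q + 203*sqrt(2)*q + 54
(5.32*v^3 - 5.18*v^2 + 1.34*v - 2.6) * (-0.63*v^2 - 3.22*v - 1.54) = -3.3516*v^5 - 13.867*v^4 + 7.6426*v^3 + 5.3004*v^2 + 6.3084*v + 4.004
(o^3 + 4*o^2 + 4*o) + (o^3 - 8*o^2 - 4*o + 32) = 2*o^3 - 4*o^2 + 32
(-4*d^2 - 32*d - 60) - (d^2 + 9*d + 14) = -5*d^2 - 41*d - 74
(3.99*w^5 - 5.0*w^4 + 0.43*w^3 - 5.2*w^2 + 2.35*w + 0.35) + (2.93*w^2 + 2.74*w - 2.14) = 3.99*w^5 - 5.0*w^4 + 0.43*w^3 - 2.27*w^2 + 5.09*w - 1.79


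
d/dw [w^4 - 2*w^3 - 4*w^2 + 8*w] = 4*w^3 - 6*w^2 - 8*w + 8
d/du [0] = 0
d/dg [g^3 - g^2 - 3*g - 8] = 3*g^2 - 2*g - 3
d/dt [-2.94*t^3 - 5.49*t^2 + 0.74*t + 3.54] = -8.82*t^2 - 10.98*t + 0.74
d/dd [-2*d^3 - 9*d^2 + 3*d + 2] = -6*d^2 - 18*d + 3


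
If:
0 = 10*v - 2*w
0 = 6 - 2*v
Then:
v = 3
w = 15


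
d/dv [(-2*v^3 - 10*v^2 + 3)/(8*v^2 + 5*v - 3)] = (-16*v^4 - 20*v^3 - 32*v^2 + 12*v - 15)/(64*v^4 + 80*v^3 - 23*v^2 - 30*v + 9)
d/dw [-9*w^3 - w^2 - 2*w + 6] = -27*w^2 - 2*w - 2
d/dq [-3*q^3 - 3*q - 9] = -9*q^2 - 3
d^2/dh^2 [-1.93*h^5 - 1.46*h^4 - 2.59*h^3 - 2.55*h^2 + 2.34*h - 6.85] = -38.6*h^3 - 17.52*h^2 - 15.54*h - 5.1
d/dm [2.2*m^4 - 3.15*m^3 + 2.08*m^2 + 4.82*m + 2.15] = 8.8*m^3 - 9.45*m^2 + 4.16*m + 4.82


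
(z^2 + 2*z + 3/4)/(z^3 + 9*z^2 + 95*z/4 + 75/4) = (2*z + 1)/(2*z^2 + 15*z + 25)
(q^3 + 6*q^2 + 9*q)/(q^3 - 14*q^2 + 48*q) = (q^2 + 6*q + 9)/(q^2 - 14*q + 48)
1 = 1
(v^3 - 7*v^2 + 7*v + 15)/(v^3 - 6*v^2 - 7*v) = (v^2 - 8*v + 15)/(v*(v - 7))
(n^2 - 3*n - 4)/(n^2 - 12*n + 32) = (n + 1)/(n - 8)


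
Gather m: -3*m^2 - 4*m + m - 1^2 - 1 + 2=-3*m^2 - 3*m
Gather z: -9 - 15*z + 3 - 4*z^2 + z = -4*z^2 - 14*z - 6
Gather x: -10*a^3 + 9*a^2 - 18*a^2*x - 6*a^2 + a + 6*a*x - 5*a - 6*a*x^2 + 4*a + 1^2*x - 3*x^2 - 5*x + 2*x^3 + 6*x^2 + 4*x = -10*a^3 + 3*a^2 + 2*x^3 + x^2*(3 - 6*a) + x*(-18*a^2 + 6*a)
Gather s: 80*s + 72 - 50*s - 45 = 30*s + 27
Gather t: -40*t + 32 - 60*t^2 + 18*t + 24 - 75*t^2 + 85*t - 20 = -135*t^2 + 63*t + 36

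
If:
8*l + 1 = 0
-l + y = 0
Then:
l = -1/8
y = -1/8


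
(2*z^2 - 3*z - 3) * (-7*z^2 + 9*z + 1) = -14*z^4 + 39*z^3 - 4*z^2 - 30*z - 3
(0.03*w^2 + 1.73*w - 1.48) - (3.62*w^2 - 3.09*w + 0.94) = -3.59*w^2 + 4.82*w - 2.42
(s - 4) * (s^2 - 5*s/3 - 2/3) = s^3 - 17*s^2/3 + 6*s + 8/3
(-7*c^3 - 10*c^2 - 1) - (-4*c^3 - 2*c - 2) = -3*c^3 - 10*c^2 + 2*c + 1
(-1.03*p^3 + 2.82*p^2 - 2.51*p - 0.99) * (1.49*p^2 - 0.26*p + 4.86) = -1.5347*p^5 + 4.4696*p^4 - 9.4789*p^3 + 12.8827*p^2 - 11.9412*p - 4.8114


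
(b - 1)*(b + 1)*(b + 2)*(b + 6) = b^4 + 8*b^3 + 11*b^2 - 8*b - 12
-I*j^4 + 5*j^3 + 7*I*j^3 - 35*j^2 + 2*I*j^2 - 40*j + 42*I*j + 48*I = (j - 8)*(j - I)*(j + 6*I)*(-I*j - I)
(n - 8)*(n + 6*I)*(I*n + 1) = I*n^3 - 5*n^2 - 8*I*n^2 + 40*n + 6*I*n - 48*I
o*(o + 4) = o^2 + 4*o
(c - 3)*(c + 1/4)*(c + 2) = c^3 - 3*c^2/4 - 25*c/4 - 3/2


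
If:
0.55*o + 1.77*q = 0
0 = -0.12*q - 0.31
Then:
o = 8.31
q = -2.58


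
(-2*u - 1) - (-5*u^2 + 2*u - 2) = 5*u^2 - 4*u + 1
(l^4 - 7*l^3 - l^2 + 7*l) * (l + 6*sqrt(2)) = l^5 - 7*l^4 + 6*sqrt(2)*l^4 - 42*sqrt(2)*l^3 - l^3 - 6*sqrt(2)*l^2 + 7*l^2 + 42*sqrt(2)*l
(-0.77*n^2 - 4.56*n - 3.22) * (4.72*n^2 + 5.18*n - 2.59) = -3.6344*n^4 - 25.5118*n^3 - 36.8249*n^2 - 4.8692*n + 8.3398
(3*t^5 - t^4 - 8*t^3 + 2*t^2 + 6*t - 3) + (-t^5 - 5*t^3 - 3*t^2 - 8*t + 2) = 2*t^5 - t^4 - 13*t^3 - t^2 - 2*t - 1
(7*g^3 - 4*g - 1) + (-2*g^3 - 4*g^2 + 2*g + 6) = 5*g^3 - 4*g^2 - 2*g + 5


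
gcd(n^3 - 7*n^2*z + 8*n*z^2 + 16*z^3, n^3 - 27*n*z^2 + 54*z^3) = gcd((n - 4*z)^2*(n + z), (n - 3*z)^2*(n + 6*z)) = 1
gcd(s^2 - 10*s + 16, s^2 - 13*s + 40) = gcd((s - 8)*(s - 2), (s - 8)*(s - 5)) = s - 8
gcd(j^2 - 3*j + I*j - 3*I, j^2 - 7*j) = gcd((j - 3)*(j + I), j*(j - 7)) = 1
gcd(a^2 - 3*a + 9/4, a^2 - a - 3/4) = a - 3/2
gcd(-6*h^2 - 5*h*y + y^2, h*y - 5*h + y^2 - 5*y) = h + y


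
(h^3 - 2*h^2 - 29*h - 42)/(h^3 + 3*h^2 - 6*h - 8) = (h^3 - 2*h^2 - 29*h - 42)/(h^3 + 3*h^2 - 6*h - 8)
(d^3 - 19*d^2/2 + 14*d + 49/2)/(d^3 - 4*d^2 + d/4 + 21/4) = 2*(d - 7)/(2*d - 3)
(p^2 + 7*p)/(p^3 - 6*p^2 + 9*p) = (p + 7)/(p^2 - 6*p + 9)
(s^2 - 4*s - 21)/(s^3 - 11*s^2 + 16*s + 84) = (s + 3)/(s^2 - 4*s - 12)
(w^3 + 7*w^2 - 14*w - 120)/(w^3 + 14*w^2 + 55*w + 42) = (w^2 + w - 20)/(w^2 + 8*w + 7)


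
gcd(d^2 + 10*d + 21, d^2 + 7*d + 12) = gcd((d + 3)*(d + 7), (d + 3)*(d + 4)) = d + 3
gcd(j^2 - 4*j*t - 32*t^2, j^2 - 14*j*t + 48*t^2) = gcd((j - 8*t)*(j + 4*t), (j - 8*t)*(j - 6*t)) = -j + 8*t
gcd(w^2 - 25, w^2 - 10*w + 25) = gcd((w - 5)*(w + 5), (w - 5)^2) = w - 5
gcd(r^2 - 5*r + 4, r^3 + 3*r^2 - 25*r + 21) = r - 1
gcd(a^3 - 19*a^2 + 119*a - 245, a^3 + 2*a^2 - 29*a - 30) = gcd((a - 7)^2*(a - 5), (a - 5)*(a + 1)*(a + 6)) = a - 5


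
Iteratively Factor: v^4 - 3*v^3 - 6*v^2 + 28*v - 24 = (v - 2)*(v^3 - v^2 - 8*v + 12) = (v - 2)*(v + 3)*(v^2 - 4*v + 4) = (v - 2)^2*(v + 3)*(v - 2)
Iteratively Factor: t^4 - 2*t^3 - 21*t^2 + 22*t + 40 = (t + 1)*(t^3 - 3*t^2 - 18*t + 40) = (t + 1)*(t + 4)*(t^2 - 7*t + 10) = (t - 5)*(t + 1)*(t + 4)*(t - 2)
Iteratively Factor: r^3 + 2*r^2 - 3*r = (r + 3)*(r^2 - r) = (r - 1)*(r + 3)*(r)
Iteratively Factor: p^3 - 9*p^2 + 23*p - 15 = (p - 5)*(p^2 - 4*p + 3) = (p - 5)*(p - 3)*(p - 1)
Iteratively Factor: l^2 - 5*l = (l - 5)*(l)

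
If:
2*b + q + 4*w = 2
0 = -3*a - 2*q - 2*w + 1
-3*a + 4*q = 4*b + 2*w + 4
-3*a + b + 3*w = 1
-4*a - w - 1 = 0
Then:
No Solution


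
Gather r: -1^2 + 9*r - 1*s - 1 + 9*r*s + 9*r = r*(9*s + 18) - s - 2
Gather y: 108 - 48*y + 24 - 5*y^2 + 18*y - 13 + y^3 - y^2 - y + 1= y^3 - 6*y^2 - 31*y + 120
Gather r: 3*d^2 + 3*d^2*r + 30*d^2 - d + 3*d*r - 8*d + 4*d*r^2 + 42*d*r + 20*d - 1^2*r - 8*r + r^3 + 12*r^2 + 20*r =33*d^2 + 11*d + r^3 + r^2*(4*d + 12) + r*(3*d^2 + 45*d + 11)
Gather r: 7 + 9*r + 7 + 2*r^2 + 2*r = 2*r^2 + 11*r + 14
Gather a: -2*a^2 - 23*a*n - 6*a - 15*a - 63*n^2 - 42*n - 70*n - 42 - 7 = -2*a^2 + a*(-23*n - 21) - 63*n^2 - 112*n - 49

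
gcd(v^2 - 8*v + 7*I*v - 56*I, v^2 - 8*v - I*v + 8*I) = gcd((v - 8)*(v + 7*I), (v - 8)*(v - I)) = v - 8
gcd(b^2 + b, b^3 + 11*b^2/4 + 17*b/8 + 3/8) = b + 1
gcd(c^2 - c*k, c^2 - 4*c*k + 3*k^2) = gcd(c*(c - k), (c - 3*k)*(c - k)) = c - k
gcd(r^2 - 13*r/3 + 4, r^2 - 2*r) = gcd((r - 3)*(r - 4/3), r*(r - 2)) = 1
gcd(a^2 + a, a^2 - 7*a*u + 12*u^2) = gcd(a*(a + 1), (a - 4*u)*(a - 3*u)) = 1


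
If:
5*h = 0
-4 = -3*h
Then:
No Solution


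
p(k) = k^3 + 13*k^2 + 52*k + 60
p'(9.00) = 529.00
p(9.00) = 2310.00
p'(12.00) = 796.00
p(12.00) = 4284.00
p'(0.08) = 54.10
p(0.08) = 64.24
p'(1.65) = 103.07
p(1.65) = 185.68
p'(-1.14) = 26.26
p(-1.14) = 16.13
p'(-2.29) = 8.19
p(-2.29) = -2.92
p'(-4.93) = -3.27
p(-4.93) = -0.22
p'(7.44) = 411.50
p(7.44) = 1578.31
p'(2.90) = 152.63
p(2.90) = 344.52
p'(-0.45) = 40.91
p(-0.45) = 39.14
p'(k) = 3*k^2 + 26*k + 52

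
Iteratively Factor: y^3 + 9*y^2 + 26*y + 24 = (y + 2)*(y^2 + 7*y + 12) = (y + 2)*(y + 4)*(y + 3)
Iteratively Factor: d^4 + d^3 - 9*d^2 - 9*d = (d - 3)*(d^3 + 4*d^2 + 3*d) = (d - 3)*(d + 3)*(d^2 + d) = d*(d - 3)*(d + 3)*(d + 1)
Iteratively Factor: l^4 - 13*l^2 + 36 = (l - 3)*(l^3 + 3*l^2 - 4*l - 12) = (l - 3)*(l + 3)*(l^2 - 4) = (l - 3)*(l + 2)*(l + 3)*(l - 2)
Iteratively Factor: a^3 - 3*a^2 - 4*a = (a - 4)*(a^2 + a) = (a - 4)*(a + 1)*(a)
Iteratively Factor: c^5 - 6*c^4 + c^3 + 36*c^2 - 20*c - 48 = (c - 3)*(c^4 - 3*c^3 - 8*c^2 + 12*c + 16) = (c - 4)*(c - 3)*(c^3 + c^2 - 4*c - 4) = (c - 4)*(c - 3)*(c - 2)*(c^2 + 3*c + 2) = (c - 4)*(c - 3)*(c - 2)*(c + 2)*(c + 1)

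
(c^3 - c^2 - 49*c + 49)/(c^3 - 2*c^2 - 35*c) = (c^2 + 6*c - 7)/(c*(c + 5))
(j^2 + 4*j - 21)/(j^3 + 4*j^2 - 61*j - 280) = (j - 3)/(j^2 - 3*j - 40)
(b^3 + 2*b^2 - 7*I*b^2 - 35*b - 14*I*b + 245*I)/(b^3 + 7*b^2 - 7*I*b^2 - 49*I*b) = (b - 5)/b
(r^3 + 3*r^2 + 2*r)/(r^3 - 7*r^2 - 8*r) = (r + 2)/(r - 8)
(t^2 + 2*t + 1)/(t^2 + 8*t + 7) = (t + 1)/(t + 7)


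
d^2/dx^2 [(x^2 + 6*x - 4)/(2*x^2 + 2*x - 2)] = (5*x^3 - 9*x^2 + 6*x - 1)/(x^6 + 3*x^5 - 5*x^3 + 3*x - 1)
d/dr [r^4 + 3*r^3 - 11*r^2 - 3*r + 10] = 4*r^3 + 9*r^2 - 22*r - 3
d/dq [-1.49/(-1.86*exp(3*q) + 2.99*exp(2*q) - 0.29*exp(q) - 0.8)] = (-8.3142*exp(2*q) + 8.9102*exp(q) - 0.4321)*exp(q)/(1.86*exp(3*q) - 2.99*exp(2*q) + 0.29*exp(q) + 0.8)^2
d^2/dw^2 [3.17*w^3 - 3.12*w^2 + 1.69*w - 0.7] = 19.02*w - 6.24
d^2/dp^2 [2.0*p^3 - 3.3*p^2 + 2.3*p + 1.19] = 12.0*p - 6.6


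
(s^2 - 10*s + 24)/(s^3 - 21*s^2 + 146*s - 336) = (s - 4)/(s^2 - 15*s + 56)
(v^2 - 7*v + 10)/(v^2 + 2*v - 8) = (v - 5)/(v + 4)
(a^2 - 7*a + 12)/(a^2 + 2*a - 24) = (a - 3)/(a + 6)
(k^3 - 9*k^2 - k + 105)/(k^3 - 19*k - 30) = (k - 7)/(k + 2)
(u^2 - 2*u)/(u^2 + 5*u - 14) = u/(u + 7)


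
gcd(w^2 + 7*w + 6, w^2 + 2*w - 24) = w + 6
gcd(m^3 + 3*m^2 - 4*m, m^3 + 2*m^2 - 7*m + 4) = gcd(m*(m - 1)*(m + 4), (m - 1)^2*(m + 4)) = m^2 + 3*m - 4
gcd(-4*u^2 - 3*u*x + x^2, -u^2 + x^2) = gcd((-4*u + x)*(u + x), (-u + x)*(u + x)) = u + x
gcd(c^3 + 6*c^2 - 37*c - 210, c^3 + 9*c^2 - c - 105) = c^2 + 12*c + 35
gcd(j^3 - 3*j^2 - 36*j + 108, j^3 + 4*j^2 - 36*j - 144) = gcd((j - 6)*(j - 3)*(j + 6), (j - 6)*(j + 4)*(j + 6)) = j^2 - 36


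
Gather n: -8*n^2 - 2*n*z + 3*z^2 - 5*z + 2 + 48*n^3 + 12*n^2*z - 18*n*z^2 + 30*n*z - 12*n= 48*n^3 + n^2*(12*z - 8) + n*(-18*z^2 + 28*z - 12) + 3*z^2 - 5*z + 2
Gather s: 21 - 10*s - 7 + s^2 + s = s^2 - 9*s + 14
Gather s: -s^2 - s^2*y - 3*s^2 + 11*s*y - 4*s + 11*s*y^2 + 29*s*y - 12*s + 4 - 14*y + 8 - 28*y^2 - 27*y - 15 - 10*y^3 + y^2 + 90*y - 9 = s^2*(-y - 4) + s*(11*y^2 + 40*y - 16) - 10*y^3 - 27*y^2 + 49*y - 12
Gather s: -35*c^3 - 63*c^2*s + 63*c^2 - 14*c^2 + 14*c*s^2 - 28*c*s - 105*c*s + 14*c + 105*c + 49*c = -35*c^3 + 49*c^2 + 14*c*s^2 + 168*c + s*(-63*c^2 - 133*c)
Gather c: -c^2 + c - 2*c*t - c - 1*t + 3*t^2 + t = -c^2 - 2*c*t + 3*t^2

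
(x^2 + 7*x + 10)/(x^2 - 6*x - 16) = (x + 5)/(x - 8)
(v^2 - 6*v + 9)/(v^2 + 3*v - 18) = (v - 3)/(v + 6)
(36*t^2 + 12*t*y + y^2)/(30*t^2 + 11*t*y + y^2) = (6*t + y)/(5*t + y)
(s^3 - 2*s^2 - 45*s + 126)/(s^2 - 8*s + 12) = (s^2 + 4*s - 21)/(s - 2)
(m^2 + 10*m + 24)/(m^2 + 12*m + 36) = (m + 4)/(m + 6)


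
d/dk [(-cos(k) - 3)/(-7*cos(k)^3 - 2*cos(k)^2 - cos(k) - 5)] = (45*cos(k) + 65*cos(2*k) + 7*cos(3*k) + 61)*sin(k)/(2*(7*cos(k)^3 + 2*cos(k)^2 + cos(k) + 5)^2)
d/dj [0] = 0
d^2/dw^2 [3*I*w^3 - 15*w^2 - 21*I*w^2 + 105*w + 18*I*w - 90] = 18*I*w - 30 - 42*I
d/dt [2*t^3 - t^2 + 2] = 2*t*(3*t - 1)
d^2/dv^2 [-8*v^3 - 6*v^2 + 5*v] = -48*v - 12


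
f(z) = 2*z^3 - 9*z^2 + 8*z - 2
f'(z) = 6*z^2 - 18*z + 8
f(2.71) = -6.61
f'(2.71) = 3.28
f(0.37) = -0.17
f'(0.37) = 2.16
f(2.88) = -5.83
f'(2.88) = 5.93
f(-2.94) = -154.14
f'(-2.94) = 112.78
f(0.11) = -1.23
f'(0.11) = 6.09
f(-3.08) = -170.45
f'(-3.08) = 120.36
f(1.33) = -2.57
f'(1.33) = -5.33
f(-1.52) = -41.98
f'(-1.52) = 49.22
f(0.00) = -2.00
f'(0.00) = 8.00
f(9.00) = 799.00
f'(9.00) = 332.00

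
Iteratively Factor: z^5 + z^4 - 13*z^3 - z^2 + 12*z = (z + 1)*(z^4 - 13*z^2 + 12*z) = z*(z + 1)*(z^3 - 13*z + 12) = z*(z - 1)*(z + 1)*(z^2 + z - 12) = z*(z - 1)*(z + 1)*(z + 4)*(z - 3)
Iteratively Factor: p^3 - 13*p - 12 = (p + 1)*(p^2 - p - 12) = (p + 1)*(p + 3)*(p - 4)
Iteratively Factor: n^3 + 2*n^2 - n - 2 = (n + 2)*(n^2 - 1) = (n - 1)*(n + 2)*(n + 1)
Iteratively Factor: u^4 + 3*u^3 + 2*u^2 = (u)*(u^3 + 3*u^2 + 2*u) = u^2*(u^2 + 3*u + 2) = u^2*(u + 1)*(u + 2)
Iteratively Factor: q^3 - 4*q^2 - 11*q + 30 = (q - 5)*(q^2 + q - 6) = (q - 5)*(q - 2)*(q + 3)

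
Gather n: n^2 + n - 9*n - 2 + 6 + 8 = n^2 - 8*n + 12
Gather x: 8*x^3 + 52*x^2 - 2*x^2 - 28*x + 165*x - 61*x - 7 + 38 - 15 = 8*x^3 + 50*x^2 + 76*x + 16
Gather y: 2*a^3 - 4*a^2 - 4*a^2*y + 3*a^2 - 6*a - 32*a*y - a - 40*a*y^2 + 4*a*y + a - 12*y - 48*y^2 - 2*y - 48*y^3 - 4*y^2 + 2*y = 2*a^3 - a^2 - 6*a - 48*y^3 + y^2*(-40*a - 52) + y*(-4*a^2 - 28*a - 12)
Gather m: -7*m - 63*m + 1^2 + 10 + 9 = 20 - 70*m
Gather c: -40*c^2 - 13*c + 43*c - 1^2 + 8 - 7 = -40*c^2 + 30*c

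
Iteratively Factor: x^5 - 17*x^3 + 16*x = (x - 1)*(x^4 + x^3 - 16*x^2 - 16*x) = (x - 4)*(x - 1)*(x^3 + 5*x^2 + 4*x) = (x - 4)*(x - 1)*(x + 1)*(x^2 + 4*x) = (x - 4)*(x - 1)*(x + 1)*(x + 4)*(x)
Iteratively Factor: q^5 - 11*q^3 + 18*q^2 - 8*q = (q - 1)*(q^4 + q^3 - 10*q^2 + 8*q) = (q - 1)^2*(q^3 + 2*q^2 - 8*q) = (q - 1)^2*(q + 4)*(q^2 - 2*q) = q*(q - 1)^2*(q + 4)*(q - 2)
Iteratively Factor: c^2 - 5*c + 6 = (c - 3)*(c - 2)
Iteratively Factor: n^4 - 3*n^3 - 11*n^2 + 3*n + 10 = (n - 1)*(n^3 - 2*n^2 - 13*n - 10) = (n - 1)*(n + 2)*(n^2 - 4*n - 5) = (n - 1)*(n + 1)*(n + 2)*(n - 5)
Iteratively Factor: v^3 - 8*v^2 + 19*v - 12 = (v - 4)*(v^2 - 4*v + 3) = (v - 4)*(v - 1)*(v - 3)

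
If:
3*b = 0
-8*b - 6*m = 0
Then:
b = 0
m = 0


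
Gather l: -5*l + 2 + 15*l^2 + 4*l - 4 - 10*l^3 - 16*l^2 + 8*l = -10*l^3 - l^2 + 7*l - 2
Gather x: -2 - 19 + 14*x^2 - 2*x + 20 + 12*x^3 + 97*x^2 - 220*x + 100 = 12*x^3 + 111*x^2 - 222*x + 99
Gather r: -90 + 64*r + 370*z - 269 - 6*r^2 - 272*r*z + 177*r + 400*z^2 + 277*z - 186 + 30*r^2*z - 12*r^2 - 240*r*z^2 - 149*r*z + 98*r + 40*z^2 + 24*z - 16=r^2*(30*z - 18) + r*(-240*z^2 - 421*z + 339) + 440*z^2 + 671*z - 561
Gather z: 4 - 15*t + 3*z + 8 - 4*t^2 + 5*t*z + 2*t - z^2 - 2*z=-4*t^2 - 13*t - z^2 + z*(5*t + 1) + 12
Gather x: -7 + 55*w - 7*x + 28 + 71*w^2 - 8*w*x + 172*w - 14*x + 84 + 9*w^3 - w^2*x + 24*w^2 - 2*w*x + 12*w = 9*w^3 + 95*w^2 + 239*w + x*(-w^2 - 10*w - 21) + 105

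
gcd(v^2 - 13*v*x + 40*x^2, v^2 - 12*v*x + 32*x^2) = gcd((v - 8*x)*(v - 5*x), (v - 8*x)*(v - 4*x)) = -v + 8*x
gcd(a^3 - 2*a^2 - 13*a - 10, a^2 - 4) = a + 2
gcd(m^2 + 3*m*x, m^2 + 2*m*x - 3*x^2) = m + 3*x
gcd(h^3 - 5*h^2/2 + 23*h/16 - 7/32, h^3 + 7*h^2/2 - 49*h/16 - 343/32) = h - 7/4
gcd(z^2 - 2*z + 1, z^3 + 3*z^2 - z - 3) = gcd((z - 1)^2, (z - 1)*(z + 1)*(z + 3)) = z - 1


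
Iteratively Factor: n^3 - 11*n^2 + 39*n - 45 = (n - 5)*(n^2 - 6*n + 9) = (n - 5)*(n - 3)*(n - 3)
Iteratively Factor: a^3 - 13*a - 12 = (a + 1)*(a^2 - a - 12) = (a - 4)*(a + 1)*(a + 3)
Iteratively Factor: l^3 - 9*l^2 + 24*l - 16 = (l - 1)*(l^2 - 8*l + 16) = (l - 4)*(l - 1)*(l - 4)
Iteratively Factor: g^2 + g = (g)*(g + 1)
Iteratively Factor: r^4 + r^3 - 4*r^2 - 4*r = (r + 2)*(r^3 - r^2 - 2*r) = (r + 1)*(r + 2)*(r^2 - 2*r) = r*(r + 1)*(r + 2)*(r - 2)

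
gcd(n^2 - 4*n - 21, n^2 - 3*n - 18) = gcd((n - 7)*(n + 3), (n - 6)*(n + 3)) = n + 3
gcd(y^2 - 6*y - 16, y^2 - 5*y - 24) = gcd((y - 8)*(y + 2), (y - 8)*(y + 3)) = y - 8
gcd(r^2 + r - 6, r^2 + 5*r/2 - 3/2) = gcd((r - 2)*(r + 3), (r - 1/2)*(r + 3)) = r + 3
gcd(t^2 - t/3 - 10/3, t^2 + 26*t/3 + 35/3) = t + 5/3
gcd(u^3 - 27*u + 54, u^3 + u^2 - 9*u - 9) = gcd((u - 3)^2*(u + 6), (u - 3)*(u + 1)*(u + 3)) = u - 3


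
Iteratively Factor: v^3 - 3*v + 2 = (v - 1)*(v^2 + v - 2) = (v - 1)^2*(v + 2)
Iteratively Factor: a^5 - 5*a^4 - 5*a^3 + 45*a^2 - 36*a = (a + 3)*(a^4 - 8*a^3 + 19*a^2 - 12*a) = (a - 1)*(a + 3)*(a^3 - 7*a^2 + 12*a) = a*(a - 1)*(a + 3)*(a^2 - 7*a + 12) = a*(a - 4)*(a - 1)*(a + 3)*(a - 3)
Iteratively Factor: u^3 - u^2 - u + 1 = (u + 1)*(u^2 - 2*u + 1) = (u - 1)*(u + 1)*(u - 1)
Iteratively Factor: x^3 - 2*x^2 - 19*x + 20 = (x - 5)*(x^2 + 3*x - 4) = (x - 5)*(x + 4)*(x - 1)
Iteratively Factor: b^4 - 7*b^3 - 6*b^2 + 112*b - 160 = (b - 5)*(b^3 - 2*b^2 - 16*b + 32) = (b - 5)*(b - 2)*(b^2 - 16) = (b - 5)*(b - 2)*(b + 4)*(b - 4)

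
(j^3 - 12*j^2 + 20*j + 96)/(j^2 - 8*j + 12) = (j^2 - 6*j - 16)/(j - 2)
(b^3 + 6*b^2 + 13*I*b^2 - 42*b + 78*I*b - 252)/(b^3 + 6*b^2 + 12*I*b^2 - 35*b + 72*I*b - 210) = (b + 6*I)/(b + 5*I)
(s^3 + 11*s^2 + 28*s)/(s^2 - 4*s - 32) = s*(s + 7)/(s - 8)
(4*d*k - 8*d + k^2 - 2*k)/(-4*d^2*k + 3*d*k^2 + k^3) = (2 - k)/(k*(d - k))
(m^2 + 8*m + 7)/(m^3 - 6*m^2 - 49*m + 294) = (m + 1)/(m^2 - 13*m + 42)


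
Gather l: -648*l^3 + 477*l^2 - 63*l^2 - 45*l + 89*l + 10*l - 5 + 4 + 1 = -648*l^3 + 414*l^2 + 54*l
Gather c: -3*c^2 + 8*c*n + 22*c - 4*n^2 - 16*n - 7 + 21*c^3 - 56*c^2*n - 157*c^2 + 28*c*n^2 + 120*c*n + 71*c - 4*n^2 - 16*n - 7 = 21*c^3 + c^2*(-56*n - 160) + c*(28*n^2 + 128*n + 93) - 8*n^2 - 32*n - 14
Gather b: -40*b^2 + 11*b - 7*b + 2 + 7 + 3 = -40*b^2 + 4*b + 12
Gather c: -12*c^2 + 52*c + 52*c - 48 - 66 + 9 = -12*c^2 + 104*c - 105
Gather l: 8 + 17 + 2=27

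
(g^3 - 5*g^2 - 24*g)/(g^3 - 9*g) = (g - 8)/(g - 3)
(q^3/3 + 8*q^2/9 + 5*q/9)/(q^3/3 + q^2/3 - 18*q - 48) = q*(3*q^2 + 8*q + 5)/(3*(q^3 + q^2 - 54*q - 144))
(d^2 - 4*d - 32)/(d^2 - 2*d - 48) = (d + 4)/(d + 6)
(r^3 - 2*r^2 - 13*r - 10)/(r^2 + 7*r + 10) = (r^2 - 4*r - 5)/(r + 5)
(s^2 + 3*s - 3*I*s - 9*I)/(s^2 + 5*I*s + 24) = (s + 3)/(s + 8*I)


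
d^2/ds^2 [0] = 0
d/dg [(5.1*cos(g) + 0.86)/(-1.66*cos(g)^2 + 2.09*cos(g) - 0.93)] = (-8.466*cos(g)^2 - 2.8552*cos(g) + 6.5404)*sin(g)/(2.7556*cos(g)^4 - 6.9388*cos(g)^3 + 7.4557*cos(g)^2 - 3.8874*cos(g) + 0.8649)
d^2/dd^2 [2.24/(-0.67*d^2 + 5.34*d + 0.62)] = (-2.011072*d^2 + 16.028544*d + 2.24*(1.34*d - 5.34)*(2.68*d - 10.68) + 1.860992)/(-0.67*d^2 + 5.34*d + 0.62)^3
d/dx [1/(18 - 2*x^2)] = x/(x^2 - 9)^2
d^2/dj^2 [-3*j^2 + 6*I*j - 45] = -6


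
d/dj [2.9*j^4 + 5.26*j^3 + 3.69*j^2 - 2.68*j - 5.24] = 11.6*j^3 + 15.78*j^2 + 7.38*j - 2.68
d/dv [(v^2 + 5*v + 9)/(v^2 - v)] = 3*(-2*v^2 - 6*v + 3)/(v^2*(v^2 - 2*v + 1))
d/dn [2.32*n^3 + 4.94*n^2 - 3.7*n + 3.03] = 6.96*n^2 + 9.88*n - 3.7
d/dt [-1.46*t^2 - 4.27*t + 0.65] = -2.92*t - 4.27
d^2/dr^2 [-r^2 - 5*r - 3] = -2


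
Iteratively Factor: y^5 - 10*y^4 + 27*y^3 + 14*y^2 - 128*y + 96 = (y - 1)*(y^4 - 9*y^3 + 18*y^2 + 32*y - 96) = (y - 4)*(y - 1)*(y^3 - 5*y^2 - 2*y + 24) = (y - 4)*(y - 3)*(y - 1)*(y^2 - 2*y - 8) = (y - 4)*(y - 3)*(y - 1)*(y + 2)*(y - 4)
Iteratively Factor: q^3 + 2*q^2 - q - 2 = (q - 1)*(q^2 + 3*q + 2) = (q - 1)*(q + 2)*(q + 1)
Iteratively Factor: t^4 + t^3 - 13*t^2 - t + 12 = (t + 4)*(t^3 - 3*t^2 - t + 3) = (t - 3)*(t + 4)*(t^2 - 1) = (t - 3)*(t - 1)*(t + 4)*(t + 1)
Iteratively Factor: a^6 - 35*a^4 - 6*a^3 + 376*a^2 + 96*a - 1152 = (a - 4)*(a^5 + 4*a^4 - 19*a^3 - 82*a^2 + 48*a + 288) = (a - 4)*(a + 4)*(a^4 - 19*a^2 - 6*a + 72) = (a - 4)^2*(a + 4)*(a^3 + 4*a^2 - 3*a - 18) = (a - 4)^2*(a + 3)*(a + 4)*(a^2 + a - 6) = (a - 4)^2*(a + 3)^2*(a + 4)*(a - 2)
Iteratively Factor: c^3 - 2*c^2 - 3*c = (c - 3)*(c^2 + c) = c*(c - 3)*(c + 1)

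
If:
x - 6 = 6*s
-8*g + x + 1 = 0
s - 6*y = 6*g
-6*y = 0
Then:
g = -1/4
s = -3/2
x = -3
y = 0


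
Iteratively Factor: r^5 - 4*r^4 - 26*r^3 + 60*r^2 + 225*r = (r - 5)*(r^4 + r^3 - 21*r^2 - 45*r) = (r - 5)*(r + 3)*(r^3 - 2*r^2 - 15*r) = r*(r - 5)*(r + 3)*(r^2 - 2*r - 15) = r*(r - 5)*(r + 3)^2*(r - 5)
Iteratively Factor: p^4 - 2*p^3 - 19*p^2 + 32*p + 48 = (p + 1)*(p^3 - 3*p^2 - 16*p + 48) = (p + 1)*(p + 4)*(p^2 - 7*p + 12) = (p - 3)*(p + 1)*(p + 4)*(p - 4)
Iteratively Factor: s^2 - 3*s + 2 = (s - 2)*(s - 1)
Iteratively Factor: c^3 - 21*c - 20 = (c + 4)*(c^2 - 4*c - 5) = (c + 1)*(c + 4)*(c - 5)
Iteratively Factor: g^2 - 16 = (g + 4)*(g - 4)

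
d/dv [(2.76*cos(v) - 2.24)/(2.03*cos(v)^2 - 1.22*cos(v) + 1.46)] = (5.6028*cos(v)^2 - 9.0944*cos(v) - 1.2968)*sin(v)/(4.1209*cos(v)^4 - 4.9532*cos(v)^3 + 7.416*cos(v)^2 - 3.5624*cos(v) + 2.1316)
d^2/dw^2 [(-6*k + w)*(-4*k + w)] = 2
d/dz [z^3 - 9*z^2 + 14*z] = 3*z^2 - 18*z + 14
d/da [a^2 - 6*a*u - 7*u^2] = 2*a - 6*u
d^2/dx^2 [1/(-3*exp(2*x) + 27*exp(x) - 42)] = (-2*(2*exp(x) - 9)^2*exp(x) + (4*exp(x) - 9)*(exp(2*x) - 9*exp(x) + 14))*exp(x)/(3*(exp(2*x) - 9*exp(x) + 14)^3)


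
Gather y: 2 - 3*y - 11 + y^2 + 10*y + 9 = y^2 + 7*y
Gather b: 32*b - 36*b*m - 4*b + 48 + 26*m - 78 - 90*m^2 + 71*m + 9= b*(28 - 36*m) - 90*m^2 + 97*m - 21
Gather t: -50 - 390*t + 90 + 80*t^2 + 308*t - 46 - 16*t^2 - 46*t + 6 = 64*t^2 - 128*t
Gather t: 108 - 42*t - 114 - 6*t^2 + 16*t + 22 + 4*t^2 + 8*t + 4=-2*t^2 - 18*t + 20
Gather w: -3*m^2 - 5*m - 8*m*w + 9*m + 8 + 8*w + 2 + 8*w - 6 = -3*m^2 + 4*m + w*(16 - 8*m) + 4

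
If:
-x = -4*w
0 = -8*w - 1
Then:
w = -1/8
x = -1/2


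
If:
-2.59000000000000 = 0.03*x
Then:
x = -86.33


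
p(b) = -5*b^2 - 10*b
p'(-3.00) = 20.00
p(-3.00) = -15.00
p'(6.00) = -70.00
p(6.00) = -240.00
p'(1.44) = -24.40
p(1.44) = -24.77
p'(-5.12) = 41.20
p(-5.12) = -79.87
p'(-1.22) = 2.20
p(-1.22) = 4.76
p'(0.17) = -11.70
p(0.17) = -1.84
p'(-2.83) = 18.30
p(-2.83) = -11.74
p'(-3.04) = 20.40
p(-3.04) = -15.81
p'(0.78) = -17.80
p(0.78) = -10.84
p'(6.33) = -73.30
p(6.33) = -263.64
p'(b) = -10*b - 10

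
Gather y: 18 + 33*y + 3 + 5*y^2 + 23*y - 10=5*y^2 + 56*y + 11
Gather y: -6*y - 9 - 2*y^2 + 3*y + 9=-2*y^2 - 3*y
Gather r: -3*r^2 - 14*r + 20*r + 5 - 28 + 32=-3*r^2 + 6*r + 9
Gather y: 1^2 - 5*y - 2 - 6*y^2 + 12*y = -6*y^2 + 7*y - 1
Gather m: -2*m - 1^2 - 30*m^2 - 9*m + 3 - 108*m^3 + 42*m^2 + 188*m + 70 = -108*m^3 + 12*m^2 + 177*m + 72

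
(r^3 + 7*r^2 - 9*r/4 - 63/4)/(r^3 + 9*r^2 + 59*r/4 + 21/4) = (2*r - 3)/(2*r + 1)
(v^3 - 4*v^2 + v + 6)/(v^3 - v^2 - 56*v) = (-v^3 + 4*v^2 - v - 6)/(v*(-v^2 + v + 56))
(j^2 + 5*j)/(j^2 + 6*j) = (j + 5)/(j + 6)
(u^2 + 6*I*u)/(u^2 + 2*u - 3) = u*(u + 6*I)/(u^2 + 2*u - 3)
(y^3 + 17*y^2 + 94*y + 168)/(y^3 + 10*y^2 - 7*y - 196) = (y^2 + 10*y + 24)/(y^2 + 3*y - 28)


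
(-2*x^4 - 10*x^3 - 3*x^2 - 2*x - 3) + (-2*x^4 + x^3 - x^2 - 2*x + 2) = -4*x^4 - 9*x^3 - 4*x^2 - 4*x - 1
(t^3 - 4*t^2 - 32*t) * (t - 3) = t^4 - 7*t^3 - 20*t^2 + 96*t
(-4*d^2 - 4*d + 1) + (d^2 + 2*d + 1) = -3*d^2 - 2*d + 2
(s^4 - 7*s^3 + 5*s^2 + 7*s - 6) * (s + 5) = s^5 - 2*s^4 - 30*s^3 + 32*s^2 + 29*s - 30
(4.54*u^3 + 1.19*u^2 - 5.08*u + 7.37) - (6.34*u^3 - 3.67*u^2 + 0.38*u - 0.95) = -1.8*u^3 + 4.86*u^2 - 5.46*u + 8.32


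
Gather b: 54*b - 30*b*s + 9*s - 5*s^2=b*(54 - 30*s) - 5*s^2 + 9*s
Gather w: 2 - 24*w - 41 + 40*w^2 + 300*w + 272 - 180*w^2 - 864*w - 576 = -140*w^2 - 588*w - 343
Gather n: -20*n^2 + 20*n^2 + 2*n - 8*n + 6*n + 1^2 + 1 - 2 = 0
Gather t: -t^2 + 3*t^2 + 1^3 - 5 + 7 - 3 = 2*t^2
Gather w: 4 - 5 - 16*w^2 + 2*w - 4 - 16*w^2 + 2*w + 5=-32*w^2 + 4*w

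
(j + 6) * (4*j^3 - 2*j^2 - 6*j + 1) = 4*j^4 + 22*j^3 - 18*j^2 - 35*j + 6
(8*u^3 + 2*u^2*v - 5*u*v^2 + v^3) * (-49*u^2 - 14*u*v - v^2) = -392*u^5 - 210*u^4*v + 209*u^3*v^2 + 19*u^2*v^3 - 9*u*v^4 - v^5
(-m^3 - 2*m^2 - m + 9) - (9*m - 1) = -m^3 - 2*m^2 - 10*m + 10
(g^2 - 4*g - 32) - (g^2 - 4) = -4*g - 28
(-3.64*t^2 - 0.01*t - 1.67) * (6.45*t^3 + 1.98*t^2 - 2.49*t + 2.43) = -23.478*t^5 - 7.2717*t^4 - 1.7277*t^3 - 12.1269*t^2 + 4.134*t - 4.0581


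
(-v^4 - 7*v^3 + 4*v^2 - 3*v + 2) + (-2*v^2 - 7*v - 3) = -v^4 - 7*v^3 + 2*v^2 - 10*v - 1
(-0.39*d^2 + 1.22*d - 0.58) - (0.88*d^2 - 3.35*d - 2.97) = -1.27*d^2 + 4.57*d + 2.39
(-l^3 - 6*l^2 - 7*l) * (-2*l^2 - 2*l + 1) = 2*l^5 + 14*l^4 + 25*l^3 + 8*l^2 - 7*l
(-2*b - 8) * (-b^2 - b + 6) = 2*b^3 + 10*b^2 - 4*b - 48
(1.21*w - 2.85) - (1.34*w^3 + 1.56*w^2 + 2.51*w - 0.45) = -1.34*w^3 - 1.56*w^2 - 1.3*w - 2.4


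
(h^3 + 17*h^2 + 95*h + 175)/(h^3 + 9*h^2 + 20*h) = (h^2 + 12*h + 35)/(h*(h + 4))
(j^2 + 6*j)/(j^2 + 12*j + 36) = j/(j + 6)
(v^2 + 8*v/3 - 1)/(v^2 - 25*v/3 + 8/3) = (v + 3)/(v - 8)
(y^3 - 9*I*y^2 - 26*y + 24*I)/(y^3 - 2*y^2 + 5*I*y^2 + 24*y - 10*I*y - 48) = (y^2 - 6*I*y - 8)/(y^2 + y*(-2 + 8*I) - 16*I)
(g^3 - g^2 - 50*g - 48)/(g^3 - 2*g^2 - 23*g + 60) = (g^3 - g^2 - 50*g - 48)/(g^3 - 2*g^2 - 23*g + 60)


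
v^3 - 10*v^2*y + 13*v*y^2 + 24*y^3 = (v - 8*y)*(v - 3*y)*(v + y)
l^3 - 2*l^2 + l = l*(l - 1)^2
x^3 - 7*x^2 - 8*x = x*(x - 8)*(x + 1)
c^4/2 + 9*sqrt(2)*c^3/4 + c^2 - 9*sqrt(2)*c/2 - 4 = (c/2 + sqrt(2)/2)*(c - sqrt(2))*(c + sqrt(2)/2)*(c + 4*sqrt(2))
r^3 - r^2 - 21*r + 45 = (r - 3)^2*(r + 5)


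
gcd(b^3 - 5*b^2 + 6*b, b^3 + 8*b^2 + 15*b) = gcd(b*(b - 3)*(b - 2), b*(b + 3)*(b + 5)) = b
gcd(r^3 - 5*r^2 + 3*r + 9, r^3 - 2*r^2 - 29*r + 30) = 1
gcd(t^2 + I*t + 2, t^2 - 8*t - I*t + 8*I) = t - I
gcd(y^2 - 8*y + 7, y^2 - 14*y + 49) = y - 7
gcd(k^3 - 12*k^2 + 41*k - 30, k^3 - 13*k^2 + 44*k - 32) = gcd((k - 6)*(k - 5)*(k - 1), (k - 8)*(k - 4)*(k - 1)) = k - 1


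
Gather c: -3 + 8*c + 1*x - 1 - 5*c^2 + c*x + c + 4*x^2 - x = -5*c^2 + c*(x + 9) + 4*x^2 - 4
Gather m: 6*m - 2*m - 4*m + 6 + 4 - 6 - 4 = 0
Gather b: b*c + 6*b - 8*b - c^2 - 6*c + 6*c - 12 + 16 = b*(c - 2) - c^2 + 4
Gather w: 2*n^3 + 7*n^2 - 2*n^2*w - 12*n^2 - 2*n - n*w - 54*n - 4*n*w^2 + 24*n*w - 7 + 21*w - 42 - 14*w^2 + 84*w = 2*n^3 - 5*n^2 - 56*n + w^2*(-4*n - 14) + w*(-2*n^2 + 23*n + 105) - 49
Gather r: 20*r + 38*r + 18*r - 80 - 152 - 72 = 76*r - 304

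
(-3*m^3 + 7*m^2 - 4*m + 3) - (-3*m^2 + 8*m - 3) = -3*m^3 + 10*m^2 - 12*m + 6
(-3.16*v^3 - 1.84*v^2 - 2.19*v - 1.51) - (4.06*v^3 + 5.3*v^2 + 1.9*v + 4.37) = -7.22*v^3 - 7.14*v^2 - 4.09*v - 5.88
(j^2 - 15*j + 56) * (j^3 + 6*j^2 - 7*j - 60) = j^5 - 9*j^4 - 41*j^3 + 381*j^2 + 508*j - 3360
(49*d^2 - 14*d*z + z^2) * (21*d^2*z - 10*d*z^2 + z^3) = 1029*d^4*z - 784*d^3*z^2 + 210*d^2*z^3 - 24*d*z^4 + z^5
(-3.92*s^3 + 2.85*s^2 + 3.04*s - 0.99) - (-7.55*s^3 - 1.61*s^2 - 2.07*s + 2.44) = 3.63*s^3 + 4.46*s^2 + 5.11*s - 3.43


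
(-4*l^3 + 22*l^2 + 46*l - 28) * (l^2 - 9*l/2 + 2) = -4*l^5 + 40*l^4 - 61*l^3 - 191*l^2 + 218*l - 56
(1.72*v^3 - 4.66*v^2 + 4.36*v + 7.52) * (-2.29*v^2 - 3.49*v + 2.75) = -3.9388*v^5 + 4.6686*v^4 + 11.009*v^3 - 45.2522*v^2 - 14.2548*v + 20.68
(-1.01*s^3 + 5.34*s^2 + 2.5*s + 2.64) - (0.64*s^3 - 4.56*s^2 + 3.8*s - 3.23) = -1.65*s^3 + 9.9*s^2 - 1.3*s + 5.87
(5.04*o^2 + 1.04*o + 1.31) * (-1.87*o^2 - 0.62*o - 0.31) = -9.4248*o^4 - 5.0696*o^3 - 4.6569*o^2 - 1.1346*o - 0.4061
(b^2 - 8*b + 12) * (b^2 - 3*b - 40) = b^4 - 11*b^3 - 4*b^2 + 284*b - 480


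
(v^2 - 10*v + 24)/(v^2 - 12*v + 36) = (v - 4)/(v - 6)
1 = 1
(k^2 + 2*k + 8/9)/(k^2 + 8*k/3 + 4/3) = (k + 4/3)/(k + 2)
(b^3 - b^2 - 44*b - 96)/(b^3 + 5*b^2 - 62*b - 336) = (b^2 + 7*b + 12)/(b^2 + 13*b + 42)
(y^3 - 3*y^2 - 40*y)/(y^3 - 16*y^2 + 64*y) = (y + 5)/(y - 8)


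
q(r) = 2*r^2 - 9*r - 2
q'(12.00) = 39.00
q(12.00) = 178.00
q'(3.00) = 3.00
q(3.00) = -11.00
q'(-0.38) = -10.52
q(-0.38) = 1.71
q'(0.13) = -8.48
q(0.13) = -3.14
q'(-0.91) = -12.64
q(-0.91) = 7.85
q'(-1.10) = -13.40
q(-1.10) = 10.32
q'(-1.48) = -14.92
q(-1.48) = 15.70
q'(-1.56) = -15.24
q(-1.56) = 16.91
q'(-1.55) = -15.20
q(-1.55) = 16.76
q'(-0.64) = -11.56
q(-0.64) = 4.58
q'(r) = 4*r - 9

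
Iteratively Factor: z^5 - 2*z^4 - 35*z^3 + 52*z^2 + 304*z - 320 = (z + 4)*(z^4 - 6*z^3 - 11*z^2 + 96*z - 80) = (z - 4)*(z + 4)*(z^3 - 2*z^2 - 19*z + 20) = (z - 4)*(z + 4)^2*(z^2 - 6*z + 5) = (z - 5)*(z - 4)*(z + 4)^2*(z - 1)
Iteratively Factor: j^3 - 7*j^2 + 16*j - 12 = (j - 3)*(j^2 - 4*j + 4) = (j - 3)*(j - 2)*(j - 2)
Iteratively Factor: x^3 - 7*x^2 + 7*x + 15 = (x - 5)*(x^2 - 2*x - 3) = (x - 5)*(x + 1)*(x - 3)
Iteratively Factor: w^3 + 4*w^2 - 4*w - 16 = (w - 2)*(w^2 + 6*w + 8) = (w - 2)*(w + 4)*(w + 2)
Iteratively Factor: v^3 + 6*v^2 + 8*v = (v + 4)*(v^2 + 2*v) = (v + 2)*(v + 4)*(v)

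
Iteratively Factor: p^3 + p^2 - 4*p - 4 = (p + 2)*(p^2 - p - 2) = (p - 2)*(p + 2)*(p + 1)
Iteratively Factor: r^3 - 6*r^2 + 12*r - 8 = (r - 2)*(r^2 - 4*r + 4) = (r - 2)^2*(r - 2)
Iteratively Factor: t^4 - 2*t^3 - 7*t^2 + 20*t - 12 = (t - 2)*(t^3 - 7*t + 6) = (t - 2)*(t + 3)*(t^2 - 3*t + 2) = (t - 2)*(t - 1)*(t + 3)*(t - 2)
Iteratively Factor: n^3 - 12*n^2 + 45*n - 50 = (n - 2)*(n^2 - 10*n + 25) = (n - 5)*(n - 2)*(n - 5)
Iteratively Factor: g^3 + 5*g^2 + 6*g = (g + 2)*(g^2 + 3*g) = g*(g + 2)*(g + 3)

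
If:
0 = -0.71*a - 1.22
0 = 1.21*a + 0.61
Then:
No Solution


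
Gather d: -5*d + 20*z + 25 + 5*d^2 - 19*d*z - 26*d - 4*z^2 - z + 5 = 5*d^2 + d*(-19*z - 31) - 4*z^2 + 19*z + 30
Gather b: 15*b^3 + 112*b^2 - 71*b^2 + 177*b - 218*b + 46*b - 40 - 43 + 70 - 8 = 15*b^3 + 41*b^2 + 5*b - 21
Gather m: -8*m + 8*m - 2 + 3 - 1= 0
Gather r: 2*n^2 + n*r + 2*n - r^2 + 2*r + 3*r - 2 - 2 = 2*n^2 + 2*n - r^2 + r*(n + 5) - 4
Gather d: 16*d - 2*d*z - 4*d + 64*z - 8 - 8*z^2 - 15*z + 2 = d*(12 - 2*z) - 8*z^2 + 49*z - 6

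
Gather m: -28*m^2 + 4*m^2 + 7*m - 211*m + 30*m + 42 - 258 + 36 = -24*m^2 - 174*m - 180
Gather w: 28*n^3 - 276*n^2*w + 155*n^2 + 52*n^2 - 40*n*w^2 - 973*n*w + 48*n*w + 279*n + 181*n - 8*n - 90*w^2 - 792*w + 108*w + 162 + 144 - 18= 28*n^3 + 207*n^2 + 452*n + w^2*(-40*n - 90) + w*(-276*n^2 - 925*n - 684) + 288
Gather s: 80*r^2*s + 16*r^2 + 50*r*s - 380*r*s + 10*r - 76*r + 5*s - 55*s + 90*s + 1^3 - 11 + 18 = 16*r^2 - 66*r + s*(80*r^2 - 330*r + 40) + 8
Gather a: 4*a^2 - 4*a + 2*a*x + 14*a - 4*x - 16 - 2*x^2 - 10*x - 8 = 4*a^2 + a*(2*x + 10) - 2*x^2 - 14*x - 24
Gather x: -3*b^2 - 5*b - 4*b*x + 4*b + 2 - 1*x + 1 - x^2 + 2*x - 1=-3*b^2 - b - x^2 + x*(1 - 4*b) + 2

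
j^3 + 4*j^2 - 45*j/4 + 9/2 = (j - 3/2)*(j - 1/2)*(j + 6)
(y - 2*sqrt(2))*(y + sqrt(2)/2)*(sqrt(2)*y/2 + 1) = sqrt(2)*y^3/2 - y^2/2 - 5*sqrt(2)*y/2 - 2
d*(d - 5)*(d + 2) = d^3 - 3*d^2 - 10*d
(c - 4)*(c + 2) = c^2 - 2*c - 8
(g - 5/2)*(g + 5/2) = g^2 - 25/4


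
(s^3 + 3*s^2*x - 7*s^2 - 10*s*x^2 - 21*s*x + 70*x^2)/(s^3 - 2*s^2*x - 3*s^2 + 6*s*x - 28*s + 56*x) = (s + 5*x)/(s + 4)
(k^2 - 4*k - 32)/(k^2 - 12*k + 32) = (k + 4)/(k - 4)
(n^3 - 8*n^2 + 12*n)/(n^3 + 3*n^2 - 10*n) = (n - 6)/(n + 5)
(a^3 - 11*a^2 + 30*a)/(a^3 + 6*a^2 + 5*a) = (a^2 - 11*a + 30)/(a^2 + 6*a + 5)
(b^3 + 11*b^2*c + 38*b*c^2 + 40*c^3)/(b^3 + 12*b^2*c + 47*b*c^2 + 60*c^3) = (b + 2*c)/(b + 3*c)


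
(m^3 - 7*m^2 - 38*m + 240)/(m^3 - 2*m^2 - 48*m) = (m - 5)/m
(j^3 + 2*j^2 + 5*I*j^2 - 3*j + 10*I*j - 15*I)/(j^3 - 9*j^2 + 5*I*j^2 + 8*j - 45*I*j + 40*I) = (j + 3)/(j - 8)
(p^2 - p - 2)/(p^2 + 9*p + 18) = (p^2 - p - 2)/(p^2 + 9*p + 18)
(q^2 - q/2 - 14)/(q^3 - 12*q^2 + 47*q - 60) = (q + 7/2)/(q^2 - 8*q + 15)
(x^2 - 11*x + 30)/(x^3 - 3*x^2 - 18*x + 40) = (x - 6)/(x^2 + 2*x - 8)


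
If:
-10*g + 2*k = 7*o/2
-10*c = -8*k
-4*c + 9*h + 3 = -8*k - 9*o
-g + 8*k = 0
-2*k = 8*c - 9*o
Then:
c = 0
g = 0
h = -1/3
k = 0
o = 0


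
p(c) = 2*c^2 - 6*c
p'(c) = 4*c - 6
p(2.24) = -3.40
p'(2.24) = 2.96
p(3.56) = 3.99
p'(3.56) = 8.24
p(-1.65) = 15.34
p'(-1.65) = -12.60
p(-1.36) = 11.86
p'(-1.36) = -11.44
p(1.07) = -4.13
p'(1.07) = -1.72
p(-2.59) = 28.96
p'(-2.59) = -16.36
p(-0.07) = 0.43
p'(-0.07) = -6.28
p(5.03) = 20.42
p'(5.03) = 14.12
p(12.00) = 216.00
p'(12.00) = 42.00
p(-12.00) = 360.00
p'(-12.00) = -54.00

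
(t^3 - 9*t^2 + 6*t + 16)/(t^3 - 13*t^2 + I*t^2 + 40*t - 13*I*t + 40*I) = (t^2 - t - 2)/(t^2 + t*(-5 + I) - 5*I)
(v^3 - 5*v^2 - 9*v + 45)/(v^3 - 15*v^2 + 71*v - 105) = (v + 3)/(v - 7)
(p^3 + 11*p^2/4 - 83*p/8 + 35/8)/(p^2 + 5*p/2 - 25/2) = (8*p^2 - 18*p + 7)/(4*(2*p - 5))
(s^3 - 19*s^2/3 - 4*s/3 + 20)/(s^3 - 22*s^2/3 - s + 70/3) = (s - 6)/(s - 7)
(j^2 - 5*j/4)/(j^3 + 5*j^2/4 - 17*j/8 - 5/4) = 2*j/(2*j^2 + 5*j + 2)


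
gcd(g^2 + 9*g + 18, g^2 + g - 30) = g + 6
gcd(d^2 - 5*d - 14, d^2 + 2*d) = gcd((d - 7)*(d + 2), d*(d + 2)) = d + 2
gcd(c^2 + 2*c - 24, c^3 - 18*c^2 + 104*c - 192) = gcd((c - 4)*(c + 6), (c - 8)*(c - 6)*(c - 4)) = c - 4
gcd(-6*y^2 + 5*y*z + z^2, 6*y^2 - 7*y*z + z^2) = y - z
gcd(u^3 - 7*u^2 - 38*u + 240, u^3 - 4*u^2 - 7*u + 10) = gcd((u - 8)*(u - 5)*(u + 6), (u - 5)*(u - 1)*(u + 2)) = u - 5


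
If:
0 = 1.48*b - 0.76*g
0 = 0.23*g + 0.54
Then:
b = -1.21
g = -2.35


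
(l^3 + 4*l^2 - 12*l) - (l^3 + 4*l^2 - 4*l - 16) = 16 - 8*l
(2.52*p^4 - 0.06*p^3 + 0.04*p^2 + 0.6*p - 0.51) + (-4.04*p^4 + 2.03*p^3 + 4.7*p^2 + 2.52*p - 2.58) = -1.52*p^4 + 1.97*p^3 + 4.74*p^2 + 3.12*p - 3.09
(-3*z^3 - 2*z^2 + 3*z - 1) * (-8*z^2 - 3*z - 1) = 24*z^5 + 25*z^4 - 15*z^3 + z^2 + 1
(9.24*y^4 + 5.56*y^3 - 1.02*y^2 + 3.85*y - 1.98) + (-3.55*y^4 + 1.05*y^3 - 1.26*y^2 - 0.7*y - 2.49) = 5.69*y^4 + 6.61*y^3 - 2.28*y^2 + 3.15*y - 4.47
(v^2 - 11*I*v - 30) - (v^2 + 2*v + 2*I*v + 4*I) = -2*v - 13*I*v - 30 - 4*I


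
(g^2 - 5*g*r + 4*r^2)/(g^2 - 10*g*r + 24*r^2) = (-g + r)/(-g + 6*r)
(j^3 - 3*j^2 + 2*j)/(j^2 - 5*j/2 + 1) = 2*j*(j - 1)/(2*j - 1)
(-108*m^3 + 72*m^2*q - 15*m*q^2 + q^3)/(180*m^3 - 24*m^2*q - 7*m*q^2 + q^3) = (-3*m + q)/(5*m + q)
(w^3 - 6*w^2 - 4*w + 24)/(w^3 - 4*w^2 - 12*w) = (w - 2)/w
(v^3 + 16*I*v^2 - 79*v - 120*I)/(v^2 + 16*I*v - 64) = (v^2 + 8*I*v - 15)/(v + 8*I)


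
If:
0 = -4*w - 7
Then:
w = -7/4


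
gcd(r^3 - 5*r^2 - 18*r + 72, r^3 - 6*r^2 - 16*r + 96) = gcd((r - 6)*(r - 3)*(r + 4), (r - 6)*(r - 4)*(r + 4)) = r^2 - 2*r - 24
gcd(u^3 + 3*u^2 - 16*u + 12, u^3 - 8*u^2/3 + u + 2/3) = u^2 - 3*u + 2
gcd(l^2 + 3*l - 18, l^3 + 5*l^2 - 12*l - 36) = l^2 + 3*l - 18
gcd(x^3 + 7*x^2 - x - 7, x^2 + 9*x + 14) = x + 7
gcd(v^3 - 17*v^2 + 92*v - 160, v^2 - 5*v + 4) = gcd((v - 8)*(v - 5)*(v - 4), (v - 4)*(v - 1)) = v - 4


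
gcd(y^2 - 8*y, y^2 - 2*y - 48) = y - 8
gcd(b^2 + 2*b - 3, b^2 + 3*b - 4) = b - 1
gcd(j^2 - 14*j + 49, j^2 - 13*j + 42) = j - 7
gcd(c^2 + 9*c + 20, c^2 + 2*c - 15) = c + 5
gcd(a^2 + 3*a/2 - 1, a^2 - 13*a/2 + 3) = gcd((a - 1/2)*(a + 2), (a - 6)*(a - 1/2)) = a - 1/2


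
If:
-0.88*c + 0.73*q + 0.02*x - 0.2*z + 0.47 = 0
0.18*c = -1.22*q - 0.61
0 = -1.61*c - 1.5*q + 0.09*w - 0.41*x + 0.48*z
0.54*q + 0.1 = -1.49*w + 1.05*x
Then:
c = 0.139451022652965 - 0.161395902489272*z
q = 0.0238125102033352*z - 0.520574741047159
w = 1.42150073553223*z + 1.2750164814529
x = 2.02942366805031*z + 1.63682304495177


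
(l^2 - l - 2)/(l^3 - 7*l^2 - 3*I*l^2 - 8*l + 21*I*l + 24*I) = (l - 2)/(l^2 - l*(8 + 3*I) + 24*I)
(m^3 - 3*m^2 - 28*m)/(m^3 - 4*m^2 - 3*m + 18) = m*(m^2 - 3*m - 28)/(m^3 - 4*m^2 - 3*m + 18)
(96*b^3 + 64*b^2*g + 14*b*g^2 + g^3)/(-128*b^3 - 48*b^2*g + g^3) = (-6*b - g)/(8*b - g)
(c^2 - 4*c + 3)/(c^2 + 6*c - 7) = (c - 3)/(c + 7)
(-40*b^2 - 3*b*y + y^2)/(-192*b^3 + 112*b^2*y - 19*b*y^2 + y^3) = (5*b + y)/(24*b^2 - 11*b*y + y^2)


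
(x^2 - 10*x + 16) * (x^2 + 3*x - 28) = x^4 - 7*x^3 - 42*x^2 + 328*x - 448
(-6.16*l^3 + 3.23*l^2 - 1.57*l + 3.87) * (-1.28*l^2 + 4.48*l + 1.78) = 7.8848*l^5 - 31.7312*l^4 + 5.5152*l^3 - 6.2378*l^2 + 14.543*l + 6.8886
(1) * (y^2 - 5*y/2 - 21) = y^2 - 5*y/2 - 21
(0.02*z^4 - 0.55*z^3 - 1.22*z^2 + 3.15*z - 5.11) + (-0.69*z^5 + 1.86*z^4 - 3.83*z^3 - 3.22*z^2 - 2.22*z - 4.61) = -0.69*z^5 + 1.88*z^4 - 4.38*z^3 - 4.44*z^2 + 0.93*z - 9.72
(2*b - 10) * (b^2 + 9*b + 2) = 2*b^3 + 8*b^2 - 86*b - 20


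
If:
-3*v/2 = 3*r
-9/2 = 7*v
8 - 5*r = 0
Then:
No Solution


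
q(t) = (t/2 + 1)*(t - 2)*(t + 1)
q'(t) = (t/2 + 1)*(t - 2) + (t/2 + 1)*(t + 1) + (t - 2)*(t + 1)/2 = 3*t^2/2 + t - 2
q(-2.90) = -4.19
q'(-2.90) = 7.72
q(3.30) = 14.81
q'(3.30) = 17.64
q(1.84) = -0.87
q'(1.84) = 4.92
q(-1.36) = 0.39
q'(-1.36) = -0.59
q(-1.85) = 0.25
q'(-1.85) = 1.28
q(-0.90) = -0.16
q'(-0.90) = -1.68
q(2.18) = 1.20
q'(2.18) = 7.31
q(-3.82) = -14.94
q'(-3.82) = 16.07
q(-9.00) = -308.00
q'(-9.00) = 110.50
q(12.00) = 910.00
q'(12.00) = 226.00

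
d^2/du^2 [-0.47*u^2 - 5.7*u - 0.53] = -0.940000000000000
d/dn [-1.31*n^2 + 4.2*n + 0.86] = 4.2 - 2.62*n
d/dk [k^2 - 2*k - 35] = 2*k - 2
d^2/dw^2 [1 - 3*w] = 0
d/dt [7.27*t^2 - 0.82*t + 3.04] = 14.54*t - 0.82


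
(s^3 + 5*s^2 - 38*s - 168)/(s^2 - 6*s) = s + 11 + 28/s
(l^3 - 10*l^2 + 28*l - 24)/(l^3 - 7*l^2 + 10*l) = (l^2 - 8*l + 12)/(l*(l - 5))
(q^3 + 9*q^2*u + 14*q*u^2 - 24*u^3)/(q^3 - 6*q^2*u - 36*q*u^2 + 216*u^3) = (q^2 + 3*q*u - 4*u^2)/(q^2 - 12*q*u + 36*u^2)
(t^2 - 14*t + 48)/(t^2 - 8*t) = (t - 6)/t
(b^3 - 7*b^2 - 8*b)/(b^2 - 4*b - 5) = b*(b - 8)/(b - 5)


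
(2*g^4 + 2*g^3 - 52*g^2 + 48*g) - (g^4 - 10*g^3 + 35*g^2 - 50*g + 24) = g^4 + 12*g^3 - 87*g^2 + 98*g - 24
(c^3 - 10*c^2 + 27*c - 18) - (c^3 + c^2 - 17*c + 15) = -11*c^2 + 44*c - 33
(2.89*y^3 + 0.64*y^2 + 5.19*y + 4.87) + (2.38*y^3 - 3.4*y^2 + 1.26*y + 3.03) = 5.27*y^3 - 2.76*y^2 + 6.45*y + 7.9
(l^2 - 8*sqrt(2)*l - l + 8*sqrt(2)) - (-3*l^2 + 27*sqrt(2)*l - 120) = 4*l^2 - 35*sqrt(2)*l - l + 8*sqrt(2) + 120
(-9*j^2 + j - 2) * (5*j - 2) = -45*j^3 + 23*j^2 - 12*j + 4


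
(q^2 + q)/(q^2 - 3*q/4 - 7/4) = 4*q/(4*q - 7)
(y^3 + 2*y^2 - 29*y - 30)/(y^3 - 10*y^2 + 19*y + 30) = (y + 6)/(y - 6)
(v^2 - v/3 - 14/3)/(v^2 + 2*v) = (v - 7/3)/v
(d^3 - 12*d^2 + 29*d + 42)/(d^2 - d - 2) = (d^2 - 13*d + 42)/(d - 2)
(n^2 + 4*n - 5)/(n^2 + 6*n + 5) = (n - 1)/(n + 1)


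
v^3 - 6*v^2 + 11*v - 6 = (v - 3)*(v - 2)*(v - 1)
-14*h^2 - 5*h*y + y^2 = (-7*h + y)*(2*h + y)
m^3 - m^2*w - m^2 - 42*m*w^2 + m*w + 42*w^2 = (m - 1)*(m - 7*w)*(m + 6*w)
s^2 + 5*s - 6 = (s - 1)*(s + 6)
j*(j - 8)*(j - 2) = j^3 - 10*j^2 + 16*j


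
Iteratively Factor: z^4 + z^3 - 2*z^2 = (z)*(z^3 + z^2 - 2*z) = z*(z + 2)*(z^2 - z) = z*(z - 1)*(z + 2)*(z)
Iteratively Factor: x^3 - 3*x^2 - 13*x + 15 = (x - 1)*(x^2 - 2*x - 15) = (x - 1)*(x + 3)*(x - 5)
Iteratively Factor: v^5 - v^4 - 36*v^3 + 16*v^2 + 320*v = (v - 4)*(v^4 + 3*v^3 - 24*v^2 - 80*v) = v*(v - 4)*(v^3 + 3*v^2 - 24*v - 80) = v*(v - 5)*(v - 4)*(v^2 + 8*v + 16) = v*(v - 5)*(v - 4)*(v + 4)*(v + 4)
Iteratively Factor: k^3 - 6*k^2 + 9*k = (k - 3)*(k^2 - 3*k) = (k - 3)^2*(k)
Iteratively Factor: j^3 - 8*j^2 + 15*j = (j - 3)*(j^2 - 5*j) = j*(j - 3)*(j - 5)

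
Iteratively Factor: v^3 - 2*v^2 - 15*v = (v)*(v^2 - 2*v - 15) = v*(v - 5)*(v + 3)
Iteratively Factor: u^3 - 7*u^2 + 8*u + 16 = (u - 4)*(u^2 - 3*u - 4) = (u - 4)^2*(u + 1)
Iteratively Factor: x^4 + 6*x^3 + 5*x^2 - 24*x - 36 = (x + 3)*(x^3 + 3*x^2 - 4*x - 12) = (x - 2)*(x + 3)*(x^2 + 5*x + 6) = (x - 2)*(x + 3)^2*(x + 2)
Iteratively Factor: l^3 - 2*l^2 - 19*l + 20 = (l - 5)*(l^2 + 3*l - 4) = (l - 5)*(l + 4)*(l - 1)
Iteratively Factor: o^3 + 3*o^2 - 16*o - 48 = (o + 3)*(o^2 - 16) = (o - 4)*(o + 3)*(o + 4)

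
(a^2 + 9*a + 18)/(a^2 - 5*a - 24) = (a + 6)/(a - 8)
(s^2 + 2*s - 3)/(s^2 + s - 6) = (s - 1)/(s - 2)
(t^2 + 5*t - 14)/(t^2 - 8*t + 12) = (t + 7)/(t - 6)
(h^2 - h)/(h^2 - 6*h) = (h - 1)/(h - 6)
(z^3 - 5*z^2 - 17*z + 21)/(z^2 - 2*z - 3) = (-z^3 + 5*z^2 + 17*z - 21)/(-z^2 + 2*z + 3)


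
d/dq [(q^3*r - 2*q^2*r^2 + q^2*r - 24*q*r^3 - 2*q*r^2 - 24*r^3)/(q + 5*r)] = r*(2*q^3 + 13*q^2*r + q^2 - 20*q*r^2 + 10*q*r - 120*r^3 + 14*r^2)/(q^2 + 10*q*r + 25*r^2)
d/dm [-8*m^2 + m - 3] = 1 - 16*m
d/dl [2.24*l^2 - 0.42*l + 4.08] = 4.48*l - 0.42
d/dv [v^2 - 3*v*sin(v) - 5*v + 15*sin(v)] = -3*v*cos(v) + 2*v - 3*sin(v) + 15*cos(v) - 5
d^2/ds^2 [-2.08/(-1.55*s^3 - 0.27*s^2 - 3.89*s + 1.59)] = (-(19.344*s + 1.1232)*(1.55*s^3 + 0.27*s^2 + 3.89*s - 1.59) + 2.08*(4.65*s^2 + 0.54*s + 3.89)*(9.3*s^2 + 1.08*s + 7.78))/(1.55*s^3 + 0.27*s^2 + 3.89*s - 1.59)^3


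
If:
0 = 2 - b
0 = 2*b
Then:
No Solution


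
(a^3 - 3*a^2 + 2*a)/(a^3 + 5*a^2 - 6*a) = (a - 2)/(a + 6)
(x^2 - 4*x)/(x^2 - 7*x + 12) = x/(x - 3)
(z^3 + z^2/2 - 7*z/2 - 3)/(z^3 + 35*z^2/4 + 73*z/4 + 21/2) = 2*(2*z^2 - z - 6)/(4*z^2 + 31*z + 42)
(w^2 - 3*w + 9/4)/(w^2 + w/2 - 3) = (w - 3/2)/(w + 2)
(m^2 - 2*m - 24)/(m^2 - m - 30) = (m + 4)/(m + 5)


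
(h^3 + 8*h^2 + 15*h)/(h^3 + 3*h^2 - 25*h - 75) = h/(h - 5)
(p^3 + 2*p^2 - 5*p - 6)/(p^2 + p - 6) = p + 1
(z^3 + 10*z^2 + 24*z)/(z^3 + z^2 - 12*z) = (z + 6)/(z - 3)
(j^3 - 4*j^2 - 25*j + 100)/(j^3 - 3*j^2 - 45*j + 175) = (j^2 + j - 20)/(j^2 + 2*j - 35)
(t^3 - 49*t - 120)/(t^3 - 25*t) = (t^2 - 5*t - 24)/(t*(t - 5))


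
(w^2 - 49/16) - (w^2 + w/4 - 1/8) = -w/4 - 47/16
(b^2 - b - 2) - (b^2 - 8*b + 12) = 7*b - 14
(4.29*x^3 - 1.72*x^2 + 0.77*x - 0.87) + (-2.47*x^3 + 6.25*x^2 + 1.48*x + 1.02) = 1.82*x^3 + 4.53*x^2 + 2.25*x + 0.15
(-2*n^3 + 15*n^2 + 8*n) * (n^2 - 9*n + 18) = -2*n^5 + 33*n^4 - 163*n^3 + 198*n^2 + 144*n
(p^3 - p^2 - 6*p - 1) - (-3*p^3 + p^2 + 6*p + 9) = 4*p^3 - 2*p^2 - 12*p - 10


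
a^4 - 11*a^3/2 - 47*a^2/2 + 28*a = a*(a - 8)*(a - 1)*(a + 7/2)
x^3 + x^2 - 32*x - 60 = (x - 6)*(x + 2)*(x + 5)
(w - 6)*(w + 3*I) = w^2 - 6*w + 3*I*w - 18*I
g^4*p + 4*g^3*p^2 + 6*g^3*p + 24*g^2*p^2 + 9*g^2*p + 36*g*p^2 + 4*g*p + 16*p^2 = (g + 1)*(g + 4)*(g + 4*p)*(g*p + p)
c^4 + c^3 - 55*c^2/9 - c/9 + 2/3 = (c - 2)*(c - 1/3)*(c + 1/3)*(c + 3)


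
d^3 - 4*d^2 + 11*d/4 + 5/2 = (d - 5/2)*(d - 2)*(d + 1/2)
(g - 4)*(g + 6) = g^2 + 2*g - 24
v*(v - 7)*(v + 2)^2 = v^4 - 3*v^3 - 24*v^2 - 28*v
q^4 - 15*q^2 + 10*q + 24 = (q - 3)*(q - 2)*(q + 1)*(q + 4)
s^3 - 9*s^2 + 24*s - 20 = (s - 5)*(s - 2)^2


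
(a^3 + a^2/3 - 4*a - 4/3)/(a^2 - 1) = (3*a^3 + a^2 - 12*a - 4)/(3*(a^2 - 1))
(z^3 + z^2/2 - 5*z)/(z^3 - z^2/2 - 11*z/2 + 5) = z/(z - 1)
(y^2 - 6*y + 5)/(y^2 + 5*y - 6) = (y - 5)/(y + 6)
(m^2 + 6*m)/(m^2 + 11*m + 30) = m/(m + 5)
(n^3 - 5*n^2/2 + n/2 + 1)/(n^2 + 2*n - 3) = (n^2 - 3*n/2 - 1)/(n + 3)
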